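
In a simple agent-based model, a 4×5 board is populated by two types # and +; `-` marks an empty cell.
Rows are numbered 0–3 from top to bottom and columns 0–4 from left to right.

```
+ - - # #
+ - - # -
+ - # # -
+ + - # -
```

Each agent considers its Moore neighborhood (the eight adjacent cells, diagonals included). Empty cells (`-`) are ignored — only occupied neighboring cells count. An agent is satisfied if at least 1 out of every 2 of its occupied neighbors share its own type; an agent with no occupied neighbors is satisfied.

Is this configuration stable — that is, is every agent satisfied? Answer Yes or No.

Yes

Row 0: (0,0)+ 1/1 ✓ · (0,3)# 2/2 ✓ · (0,4)# 2/2 ✓
Row 1: (1,0)+ 2/2 ✓ · (1,3)# 4/4 ✓
Row 2: (2,0)+ 3/3 ✓ · (2,2)# 3/4 ✓ · (2,3)# 3/3 ✓
Row 3: (3,0)+ 2/2 ✓ · (3,1)+ 2/3 ✓ · (3,3)# 2/2 ✓
All meet the threshold, so the configuration is stable.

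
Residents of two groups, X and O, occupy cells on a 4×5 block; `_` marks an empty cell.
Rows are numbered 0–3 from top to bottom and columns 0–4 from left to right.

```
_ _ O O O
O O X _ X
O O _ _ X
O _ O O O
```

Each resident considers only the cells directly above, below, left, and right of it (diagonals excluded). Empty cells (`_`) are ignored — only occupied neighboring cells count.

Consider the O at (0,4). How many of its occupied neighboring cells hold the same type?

1

Occupied neighbors of (0,4): (1,4)=X, (0,3)=O.
Same type (O): 1 of 2.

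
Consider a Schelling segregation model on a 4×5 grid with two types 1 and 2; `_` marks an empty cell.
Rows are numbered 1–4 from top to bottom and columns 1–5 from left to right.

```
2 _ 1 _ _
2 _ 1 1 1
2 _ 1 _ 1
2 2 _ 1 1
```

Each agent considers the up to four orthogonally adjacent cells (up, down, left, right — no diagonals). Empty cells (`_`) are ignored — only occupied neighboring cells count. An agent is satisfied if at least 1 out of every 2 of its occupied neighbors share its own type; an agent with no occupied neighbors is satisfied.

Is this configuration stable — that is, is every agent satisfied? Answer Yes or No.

(1,1)2 1/1 ok
(1,3)1 1/1 ok
(2,1)2 2/2 ok
(2,3)1 3/3 ok
(2,4)1 2/2 ok
(2,5)1 2/2 ok
(3,1)2 2/2 ok
(3,3)1 1/1 ok
(3,5)1 2/2 ok
(4,1)2 2/2 ok
(4,2)2 1/1 ok
(4,4)1 1/1 ok
(4,5)1 2/2 ok
All meet the threshold, so the configuration is stable.

Yes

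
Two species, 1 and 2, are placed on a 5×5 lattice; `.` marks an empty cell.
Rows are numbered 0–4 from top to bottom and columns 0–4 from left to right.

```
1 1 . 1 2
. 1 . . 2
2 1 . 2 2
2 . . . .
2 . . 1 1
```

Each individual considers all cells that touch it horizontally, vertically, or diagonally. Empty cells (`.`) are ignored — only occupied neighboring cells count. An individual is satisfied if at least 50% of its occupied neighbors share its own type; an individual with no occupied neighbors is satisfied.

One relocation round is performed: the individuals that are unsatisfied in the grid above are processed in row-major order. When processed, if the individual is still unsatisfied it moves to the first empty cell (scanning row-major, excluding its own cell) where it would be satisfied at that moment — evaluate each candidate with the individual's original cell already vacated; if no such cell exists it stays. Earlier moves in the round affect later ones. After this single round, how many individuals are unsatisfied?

0

Initially unsatisfied (in order): (0,3), (2,0), (2,1).
  (0,3) → (0,2).
  (2,0) → (0,3).
  (2,1): now satisfied by earlier moves; stays.
Resulting grid:
1 1 1 2 2
. 1 . . 2
. 1 . 2 2
2 . . . .
2 . . 1 1
All satisfied now.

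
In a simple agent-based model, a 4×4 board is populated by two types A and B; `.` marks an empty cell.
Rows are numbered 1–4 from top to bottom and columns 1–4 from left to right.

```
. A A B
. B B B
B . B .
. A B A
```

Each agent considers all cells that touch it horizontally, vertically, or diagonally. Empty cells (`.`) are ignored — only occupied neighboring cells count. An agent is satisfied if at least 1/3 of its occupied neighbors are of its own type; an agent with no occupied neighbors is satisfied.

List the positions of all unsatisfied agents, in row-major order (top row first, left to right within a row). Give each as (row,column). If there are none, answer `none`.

(1,2)A 1/3 satisfied
(1,3)A 1/5 not
(1,4)B 2/3 satisfied
(2,2)B 3/5 satisfied
(2,3)B 4/6 satisfied
(2,4)B 3/4 satisfied
(3,1)B 1/2 satisfied
(3,3)B 4/6 satisfied
(4,2)A 0/3 not
(4,3)B 1/3 satisfied
(4,4)A 0/2 not

(1,3), (4,2), (4,4)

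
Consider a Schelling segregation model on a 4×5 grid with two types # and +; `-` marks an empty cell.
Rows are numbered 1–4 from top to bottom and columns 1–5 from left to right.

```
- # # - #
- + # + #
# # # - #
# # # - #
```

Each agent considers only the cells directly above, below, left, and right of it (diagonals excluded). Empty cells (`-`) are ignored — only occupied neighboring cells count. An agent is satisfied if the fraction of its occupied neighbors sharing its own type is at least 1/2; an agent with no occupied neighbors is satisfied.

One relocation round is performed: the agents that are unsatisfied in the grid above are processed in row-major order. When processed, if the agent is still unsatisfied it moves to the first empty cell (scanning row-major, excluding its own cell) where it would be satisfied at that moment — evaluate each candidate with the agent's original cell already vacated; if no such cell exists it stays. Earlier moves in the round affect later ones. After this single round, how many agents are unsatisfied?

Initially unsatisfied (in order): (2,2), (2,4).
  (2,2): no empty cell satisfies it; stays.
  (2,4) → (2,1).
Resulting grid:
- # # - #
+ + # - #
# # # - #
# # # - #
Unsatisfied now: (2,2).

1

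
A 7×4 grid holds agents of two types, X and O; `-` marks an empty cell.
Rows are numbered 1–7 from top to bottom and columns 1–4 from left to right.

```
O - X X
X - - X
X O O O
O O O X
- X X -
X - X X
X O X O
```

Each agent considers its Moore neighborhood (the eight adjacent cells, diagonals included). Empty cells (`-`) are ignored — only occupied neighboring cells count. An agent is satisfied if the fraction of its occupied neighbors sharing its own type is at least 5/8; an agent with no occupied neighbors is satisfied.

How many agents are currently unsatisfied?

(1,1)O 0/1 not
(1,3)X 2/2 satisfied
(1,4)X 2/2 satisfied
(2,1)X 1/3 not
(2,4)X 2/4 not
(3,1)X 1/4 not
(3,2)O 4/6 satisfied
(3,3)O 4/6 satisfied
(3,4)O 2/4 not
(4,1)O 2/4 not
(4,2)O 4/7 not
(4,3)O 4/7 not
(4,4)X 1/4 not
(5,2)X 3/6 not
(5,3)X 4/6 satisfied
(6,1)X 2/3 satisfied
(6,3)X 4/6 satisfied
(6,4)X 3/4 satisfied
(7,1)X 1/2 not
(7,2)O 0/4 not
(7,3)X 2/4 not
(7,4)O 0/3 not
Unsatisfied: (1,1), (2,1), (2,4), (3,1), (3,4), (4,1), (4,2), (4,3), (4,4), (5,2), (7,1), (7,2), (7,3), (7,4) — 14 in total.

14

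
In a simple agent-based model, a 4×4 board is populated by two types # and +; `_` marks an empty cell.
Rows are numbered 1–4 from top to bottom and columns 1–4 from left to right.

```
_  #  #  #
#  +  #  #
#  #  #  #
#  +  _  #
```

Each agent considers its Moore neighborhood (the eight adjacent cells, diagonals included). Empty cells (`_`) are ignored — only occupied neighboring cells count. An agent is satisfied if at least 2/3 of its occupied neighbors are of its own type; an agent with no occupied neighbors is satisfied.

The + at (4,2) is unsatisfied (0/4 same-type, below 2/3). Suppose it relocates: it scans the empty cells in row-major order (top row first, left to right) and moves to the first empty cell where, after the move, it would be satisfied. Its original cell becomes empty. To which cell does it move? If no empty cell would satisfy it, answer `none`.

Vacating (4,2). Empty cells in order:
  (1,1): 1/3 same-type → still unsatisfied.
  (4,3): 0/4 same-type → still unsatisfied.

none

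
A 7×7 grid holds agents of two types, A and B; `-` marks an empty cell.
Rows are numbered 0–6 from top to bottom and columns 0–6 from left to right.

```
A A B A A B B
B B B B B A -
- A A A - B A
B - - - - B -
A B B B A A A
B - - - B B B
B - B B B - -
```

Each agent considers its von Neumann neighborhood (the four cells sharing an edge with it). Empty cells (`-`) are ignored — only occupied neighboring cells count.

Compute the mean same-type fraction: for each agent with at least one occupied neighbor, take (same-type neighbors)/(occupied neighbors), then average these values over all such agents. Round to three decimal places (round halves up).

Row 0: (0,0)A 1/2 · (0,1)A 1/3 · (0,2)B 1/3 · (0,3)A 1/3 · (0,4)A 1/3 · (0,5)B 1/3 · (0,6)B 1/1
Row 1: (1,0)B 1/2 · (1,1)B 2/4 · (1,2)B 3/4 · (1,3)B 2/4 · (1,4)B 1/3 · (1,5)A 0/3
Row 2: (2,1)A 1/2 · (2,2)A 2/3 · (2,3)A 1/2 · (2,5)B 1/3 · (2,6)A 0/1
Row 3: (3,0)B 0/1 · (3,5)B 1/2
Row 4: (4,0)A 0/3 · (4,1)B 1/2 · (4,2)B 2/2 · (4,3)B 1/2 · (4,4)A 1/3 · (4,5)A 2/4 · (4,6)A 1/2
Row 5: (5,0)B 1/2 · (5,4)B 2/3 · (5,5)B 2/3 · (5,6)B 1/2
Row 6: (6,0)B 1/1 · (6,2)B 1/1 · (6,3)B 2/2 · (6,4)B 2/2
Sum over 35 agents: 1/2 + 1/3 + 1/3 + 1/3 + 1/3 + 1/3 + 1/1 + 1/2 + 2/4 + 3/4 + 2/4 + 1/3 + 0/3 + 1/2 + 2/3 + 1/2 + 1/3 + 0/1 + 0/1 + 1/2 + 0/3 + 1/2 + 2/2 + 1/2 + 1/3 + 2/4 + 1/2 + 1/2 + 2/3 + 2/3 + 1/2 + 1/1 + 1/1 + 2/2 + 2/2 = 215/12; mean = 215/12 ÷ 35 = 43/84 = 0.511904… → 0.512.

0.512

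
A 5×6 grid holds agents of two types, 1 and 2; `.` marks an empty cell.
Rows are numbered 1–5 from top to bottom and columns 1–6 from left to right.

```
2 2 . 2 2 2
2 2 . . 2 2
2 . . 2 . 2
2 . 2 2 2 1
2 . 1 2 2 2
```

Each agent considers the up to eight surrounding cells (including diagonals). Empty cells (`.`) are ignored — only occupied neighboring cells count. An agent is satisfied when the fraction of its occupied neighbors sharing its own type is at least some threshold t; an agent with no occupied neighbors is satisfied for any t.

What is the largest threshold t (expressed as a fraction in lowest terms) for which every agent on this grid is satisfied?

Row 1: (1,1)2 3/3 · (1,2)2 3/3 · (1,4)2 2/2 · (1,5)2 4/4 · (1,6)2 3/3
Row 2: (2,1)2 4/4 · (2,2)2 4/4 · (2,5)2 6/6 · (2,6)2 4/4
Row 3: (3,1)2 3/3 · (3,4)2 4/4 · (3,6)2 3/4
Row 4: (4,1)2 2/2 · (4,3)2 3/4 · (4,4)2 5/6 · (4,5)2 6/7 · (4,6)1 0/4
Row 5: (5,1)2 1/1 · (5,3)1 0/3 · (5,4)2 4/5 · (5,5)2 4/5 · (5,6)2 2/3
The smallest same-type fraction is 0/4 at (4,6), which reduces to 0/1. Any threshold above that leaves this agent unsatisfied.

0/1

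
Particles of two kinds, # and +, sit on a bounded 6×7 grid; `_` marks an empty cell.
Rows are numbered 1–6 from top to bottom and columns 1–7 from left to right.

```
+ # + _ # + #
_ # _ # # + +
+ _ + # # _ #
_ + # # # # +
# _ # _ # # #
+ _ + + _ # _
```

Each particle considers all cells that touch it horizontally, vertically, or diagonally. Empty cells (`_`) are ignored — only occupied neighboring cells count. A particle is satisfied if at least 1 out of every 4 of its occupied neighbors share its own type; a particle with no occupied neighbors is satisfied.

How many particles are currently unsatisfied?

(1,1)+ 0/2 not
(1,2)# 1/3 satisfied
(1,3)+ 0/3 not
(1,5)# 2/4 satisfied
(1,6)+ 2/5 satisfied
(1,7)# 0/3 not
(2,2)# 1/5 not
(2,4)# 4/6 satisfied
(2,5)# 4/6 satisfied
(2,6)+ 2/7 satisfied
(2,7)+ 2/4 satisfied
(3,1)+ 1/2 satisfied
(3,3)+ 1/6 not
(3,4)# 6/7 satisfied
(3,5)# 6/7 satisfied
(3,7)# 1/4 satisfied
(4,2)+ 2/5 satisfied
(4,3)# 3/5 satisfied
(4,4)# 6/7 satisfied
(4,5)# 6/6 satisfied
(4,6)# 6/7 satisfied
(4,7)+ 0/4 not
(5,1)# 0/2 not
(5,3)# 2/5 satisfied
(5,5)# 5/6 satisfied
(5,6)# 5/6 satisfied
(5,7)# 3/4 satisfied
(6,1)+ 0/1 not
(6,3)+ 1/2 satisfied
(6,4)+ 1/3 satisfied
(6,6)# 3/3 satisfied
Unsatisfied: (1,1), (1,3), (1,7), (2,2), (3,3), (4,7), (5,1), (6,1) — 8 in total.

8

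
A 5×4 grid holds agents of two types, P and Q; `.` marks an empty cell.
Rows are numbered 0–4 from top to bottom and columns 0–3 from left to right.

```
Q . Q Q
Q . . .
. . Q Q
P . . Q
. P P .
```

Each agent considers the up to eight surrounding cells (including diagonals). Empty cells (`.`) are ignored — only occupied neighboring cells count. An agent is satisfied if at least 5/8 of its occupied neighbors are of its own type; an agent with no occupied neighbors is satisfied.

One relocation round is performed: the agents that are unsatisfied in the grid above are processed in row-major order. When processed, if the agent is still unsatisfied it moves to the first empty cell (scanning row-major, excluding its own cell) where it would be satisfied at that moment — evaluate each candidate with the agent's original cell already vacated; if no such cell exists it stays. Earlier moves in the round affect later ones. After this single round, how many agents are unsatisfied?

Initially unsatisfied (in order): (4,2).
  (4,2) → (3,1).
Resulting grid:
Q . Q Q
Q . . .
. . Q Q
P P . Q
. P . .
All satisfied now.

0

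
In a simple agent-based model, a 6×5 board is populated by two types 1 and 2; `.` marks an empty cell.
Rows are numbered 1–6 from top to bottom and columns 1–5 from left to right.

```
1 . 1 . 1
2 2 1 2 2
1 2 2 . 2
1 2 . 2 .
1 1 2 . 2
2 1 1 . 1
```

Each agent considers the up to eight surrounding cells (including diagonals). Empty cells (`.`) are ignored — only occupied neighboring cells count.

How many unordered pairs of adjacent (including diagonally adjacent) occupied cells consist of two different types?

Scan each occupied cell's neighbors to the right and below (and the two forward diagonals) so each pair is counted once.
From row 1: 6 unlike of 7 pairs (running 6/7).
From row 2: 6 unlike of 14 pairs (running 12/21).
From row 3: 3 unlike of 9 pairs (running 15/30).
From row 4: 3 unlike of 8 pairs (running 18/38).
From row 5: 6 unlike of 10 pairs (running 24/48).
From row 6: 1 unlike of 2 pairs (running 25/50).
Total adjacent occupied pairs: 50; unlike-type pairs: 25.

25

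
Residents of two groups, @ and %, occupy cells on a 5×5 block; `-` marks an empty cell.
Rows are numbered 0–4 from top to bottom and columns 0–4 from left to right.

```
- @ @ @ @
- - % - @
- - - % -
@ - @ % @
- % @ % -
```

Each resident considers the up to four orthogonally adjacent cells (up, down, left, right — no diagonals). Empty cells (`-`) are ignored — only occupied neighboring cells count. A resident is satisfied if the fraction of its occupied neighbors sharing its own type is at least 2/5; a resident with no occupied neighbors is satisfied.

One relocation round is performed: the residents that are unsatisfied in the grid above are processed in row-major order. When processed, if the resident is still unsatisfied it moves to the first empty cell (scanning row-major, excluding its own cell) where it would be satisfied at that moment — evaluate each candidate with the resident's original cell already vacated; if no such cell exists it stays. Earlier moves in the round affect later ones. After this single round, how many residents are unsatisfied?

Initially unsatisfied (in order): (1,2), (3,4), (4,1), (4,2).
  (1,2) → (1,0).
  (3,4) → (0,0).
  (4,1) → (1,1).
  (4,2): now satisfied by earlier moves; stays.
Resulting grid:
@ @ @ @ @
% % - - @
- - - % -
@ - @ % -
- - @ % -
All satisfied now.

0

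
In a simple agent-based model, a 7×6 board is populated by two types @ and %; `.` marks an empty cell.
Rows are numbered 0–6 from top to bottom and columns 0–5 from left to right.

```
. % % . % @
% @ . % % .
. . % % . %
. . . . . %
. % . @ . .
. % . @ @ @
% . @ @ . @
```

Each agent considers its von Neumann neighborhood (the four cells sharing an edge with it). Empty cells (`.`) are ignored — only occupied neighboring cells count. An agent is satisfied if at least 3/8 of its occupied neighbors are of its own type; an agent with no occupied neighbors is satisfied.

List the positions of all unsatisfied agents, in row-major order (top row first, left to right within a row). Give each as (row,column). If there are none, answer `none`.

Row 0: (0,1)% 1/2 satisfied · (0,2)% 1/1 satisfied · (0,4)% 1/2 satisfied · (0,5)@ 0/1 not
Row 1: (1,0)% 0/1 not · (1,1)@ 0/2 not · (1,3)% 2/2 satisfied · (1,4)% 2/2 satisfied
Row 2: (2,2)% 1/1 satisfied · (2,3)% 2/2 satisfied · (2,5)% 1/1 satisfied
Row 3: (3,5)% 1/1 satisfied
Row 4: (4,1)% 1/1 satisfied · (4,3)@ 1/1 satisfied
Row 5: (5,1)% 1/1 satisfied · (5,3)@ 3/3 satisfied · (5,4)@ 2/2 satisfied · (5,5)@ 2/2 satisfied
Row 6: (6,0)% 0/0 satisfied · (6,2)@ 1/1 satisfied · (6,3)@ 2/2 satisfied · (6,5)@ 1/1 satisfied

(0,5), (1,0), (1,1)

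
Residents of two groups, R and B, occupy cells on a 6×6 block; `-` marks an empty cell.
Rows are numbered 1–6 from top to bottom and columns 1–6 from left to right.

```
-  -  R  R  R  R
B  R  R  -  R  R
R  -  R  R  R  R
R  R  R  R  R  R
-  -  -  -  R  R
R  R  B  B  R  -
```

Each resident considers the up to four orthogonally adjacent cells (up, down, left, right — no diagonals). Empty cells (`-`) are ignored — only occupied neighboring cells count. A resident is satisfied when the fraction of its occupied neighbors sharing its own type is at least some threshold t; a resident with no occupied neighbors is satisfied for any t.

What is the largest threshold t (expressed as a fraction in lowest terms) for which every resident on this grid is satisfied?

0/1

Row 1: (1,3)R 2/2 · (1,4)R 2/2 · (1,5)R 3/3 · (1,6)R 2/2
Row 2: (2,1)B 0/2 · (2,2)R 1/2 · (2,3)R 3/3 · (2,5)R 3/3 · (2,6)R 3/3
Row 3: (3,1)R 1/2 · (3,3)R 3/3 · (3,4)R 3/3 · (3,5)R 4/4 · (3,6)R 3/3
Row 4: (4,1)R 2/2 · (4,2)R 2/2 · (4,3)R 3/3 · (4,4)R 3/3 · (4,5)R 4/4 · (4,6)R 3/3
Row 5: (5,5)R 3/3 · (5,6)R 2/2
Row 6: (6,1)R 1/1 · (6,2)R 1/2 · (6,3)B 1/2 · (6,4)B 1/2 · (6,5)R 1/2
The smallest same-type fraction is 0/2 at (2,1), which reduces to 0/1. Any threshold above that leaves this resident unsatisfied.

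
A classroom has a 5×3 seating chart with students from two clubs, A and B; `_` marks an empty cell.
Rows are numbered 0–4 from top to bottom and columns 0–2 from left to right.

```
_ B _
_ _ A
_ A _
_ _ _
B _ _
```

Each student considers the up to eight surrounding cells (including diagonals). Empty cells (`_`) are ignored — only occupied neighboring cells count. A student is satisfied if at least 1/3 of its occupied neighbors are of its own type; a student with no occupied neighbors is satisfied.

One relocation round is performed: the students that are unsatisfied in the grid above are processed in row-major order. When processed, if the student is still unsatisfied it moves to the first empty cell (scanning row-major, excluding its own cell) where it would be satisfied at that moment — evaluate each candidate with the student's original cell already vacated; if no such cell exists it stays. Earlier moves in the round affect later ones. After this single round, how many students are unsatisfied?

0

Initially unsatisfied (in order): (0,1).
  (0,1) → (0,0).
Resulting grid:
B _ _
_ _ A
_ A _
_ _ _
B _ _
All satisfied now.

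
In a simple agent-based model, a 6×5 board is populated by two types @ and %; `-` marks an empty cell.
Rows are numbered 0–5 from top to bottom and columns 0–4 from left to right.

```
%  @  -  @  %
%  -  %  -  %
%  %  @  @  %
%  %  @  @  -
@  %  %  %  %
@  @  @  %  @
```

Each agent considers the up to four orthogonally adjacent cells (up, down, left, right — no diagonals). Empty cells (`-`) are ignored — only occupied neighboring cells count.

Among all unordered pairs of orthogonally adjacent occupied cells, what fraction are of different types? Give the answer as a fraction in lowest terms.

3/7

Scan each occupied cell's neighbors to the right and below so each pair is counted once.
From row 0: 2 unlike of 4 pairs (running 2/4).
From row 1: 1 unlike of 3 pairs (running 3/7).
From row 2: 2 unlike of 8 pairs (running 5/15).
From row 3: 4 unlike of 7 pairs (running 9/22).
From row 4: 4 unlike of 9 pairs (running 13/31).
From row 5: 2 unlike of 4 pairs (running 15/35).
Total adjacent occupied pairs: 35; unlike-type pairs: 15.
15/35 reduces to 3/7.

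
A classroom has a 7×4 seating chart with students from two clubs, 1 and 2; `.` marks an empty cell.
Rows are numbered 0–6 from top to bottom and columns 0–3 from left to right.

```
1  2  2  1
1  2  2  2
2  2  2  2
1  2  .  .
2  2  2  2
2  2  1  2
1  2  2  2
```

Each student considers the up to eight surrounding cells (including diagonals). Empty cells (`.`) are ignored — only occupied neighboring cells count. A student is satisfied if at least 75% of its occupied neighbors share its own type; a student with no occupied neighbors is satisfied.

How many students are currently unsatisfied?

13

(0,0)1 1/3 ✗
(0,1)2 3/5 ✗
(0,2)2 4/5 ✓
(0,3)1 0/3 ✗
(1,0)1 1/5 ✗
(1,1)2 6/8 ✓
(1,2)2 7/8 ✓
(1,3)2 4/5 ✓
(2,0)2 3/5 ✗
(2,1)2 5/7 ✗
(2,2)2 6/6 ✓
(2,3)2 3/3 ✓
(3,0)1 0/5 ✗
(3,1)2 6/7 ✓
(4,0)2 4/5 ✓
(4,1)2 5/7 ✗
(4,2)2 5/6 ✓
(4,3)2 2/3 ✗
(5,0)2 4/5 ✓
(5,1)2 6/8 ✓
(5,2)1 0/8 ✗
(5,3)2 4/5 ✓
(6,0)1 0/3 ✗
(6,1)2 3/5 ✗
(6,2)2 4/5 ✓
(6,3)2 2/3 ✗
Unsatisfied: (0,0), (0,1), (0,3), (1,0), (2,0), (2,1), (3,0), (4,1), (4,3), (5,2), (6,0), (6,1), (6,3) — 13 in total.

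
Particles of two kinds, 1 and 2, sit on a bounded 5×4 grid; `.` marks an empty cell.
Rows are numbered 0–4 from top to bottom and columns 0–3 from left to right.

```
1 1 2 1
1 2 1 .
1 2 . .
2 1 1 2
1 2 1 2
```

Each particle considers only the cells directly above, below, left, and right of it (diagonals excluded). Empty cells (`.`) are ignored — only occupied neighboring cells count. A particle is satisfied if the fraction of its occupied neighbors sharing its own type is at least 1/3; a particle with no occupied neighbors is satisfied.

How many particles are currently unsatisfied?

(0,0)1 2/2 satisfied
(0,1)1 1/3 satisfied
(0,2)2 0/3 not
(0,3)1 0/1 not
(1,0)1 2/3 satisfied
(1,1)2 1/4 not
(1,2)1 0/2 not
(2,0)1 1/3 satisfied
(2,1)2 1/3 satisfied
(3,0)2 0/3 not
(3,1)1 1/4 not
(3,2)1 2/3 satisfied
(3,3)2 1/2 satisfied
(4,0)1 0/2 not
(4,1)2 0/3 not
(4,2)1 1/3 satisfied
(4,3)2 1/2 satisfied
Unsatisfied: (0,2), (0,3), (1,1), (1,2), (3,0), (3,1), (4,0), (4,1) — 8 in total.

8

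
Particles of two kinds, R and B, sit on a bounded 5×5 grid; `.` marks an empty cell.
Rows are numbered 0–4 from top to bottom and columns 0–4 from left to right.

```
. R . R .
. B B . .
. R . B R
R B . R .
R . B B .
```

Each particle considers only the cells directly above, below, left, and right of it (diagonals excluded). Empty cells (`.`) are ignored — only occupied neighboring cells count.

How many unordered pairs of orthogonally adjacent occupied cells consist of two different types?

7

Scan each occupied cell's neighbors to the right and below so each pair is counted once.
Row 0: R(0,1)–B(1,1)≠  → 1/1 unlike.
Row 1: B(1,1)–B(1,2)= B(1,1)–R(2,1)≠  → 1/2 unlike.
Row 2: R(2,1)–B(3,1)≠ B(2,3)–R(2,4)≠ B(2,3)–R(3,3)≠  → 3/3 unlike.
Row 3: R(3,0)–B(3,1)≠ R(3,0)–R(4,0)= R(3,3)–B(4,3)≠  → 2/3 unlike.
Row 4: B(4,2)–B(4,3)=  → 0/1 unlike.
Total adjacent occupied pairs: 10; unlike-type pairs: 7.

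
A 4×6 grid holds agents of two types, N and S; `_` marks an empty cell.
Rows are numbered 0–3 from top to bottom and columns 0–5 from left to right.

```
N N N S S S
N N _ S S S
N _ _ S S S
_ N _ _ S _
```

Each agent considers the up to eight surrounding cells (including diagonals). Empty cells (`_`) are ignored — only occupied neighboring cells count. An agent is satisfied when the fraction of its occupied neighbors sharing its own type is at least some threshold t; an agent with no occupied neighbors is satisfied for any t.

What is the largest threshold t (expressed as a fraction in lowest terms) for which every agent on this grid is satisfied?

Row 0: (0,0)N 3/3 · (0,1)N 4/4 · (0,2)N 2/4 · (0,3)S 3/4 · (0,4)S 5/5 · (0,5)S 3/3
Row 1: (1,0)N 4/4 · (1,1)N 5/5 · (1,3)S 5/6 · (1,4)S 8/8 · (1,5)S 5/5
Row 2: (2,0)N 3/3 · (2,3)S 4/4 · (2,4)S 6/6 · (2,5)S 4/4
Row 3: (3,1)N 1/1 · (3,4)S 3/3
The smallest same-type fraction is 2/4 at (0,2), which reduces to 1/2. Any threshold above that leaves this agent unsatisfied.

1/2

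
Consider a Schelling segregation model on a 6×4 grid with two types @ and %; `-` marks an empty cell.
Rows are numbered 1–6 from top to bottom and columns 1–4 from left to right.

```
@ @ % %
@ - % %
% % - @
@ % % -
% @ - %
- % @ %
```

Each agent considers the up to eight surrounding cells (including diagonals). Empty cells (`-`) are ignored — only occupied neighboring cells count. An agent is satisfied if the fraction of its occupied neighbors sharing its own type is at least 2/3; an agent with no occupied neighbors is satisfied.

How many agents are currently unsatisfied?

(1,1)@ 2/2 ok
(1,2)@ 2/4 unhappy
(1,3)% 3/4 ok
(1,4)% 3/3 ok
(2,1)@ 2/4 unhappy
(2,3)% 4/6 ok
(2,4)% 3/4 ok
(3,1)% 2/4 unhappy
(3,2)% 4/6 ok
(3,4)@ 0/3 unhappy
(4,1)@ 1/5 unhappy
(4,2)% 4/6 ok
(4,3)% 3/5 unhappy
(5,1)% 2/4 unhappy
(5,2)@ 2/6 unhappy
(5,4)% 2/3 ok
(6,2)% 1/3 unhappy
(6,3)@ 1/4 unhappy
(6,4)% 1/2 unhappy
Unsatisfied: (1,2), (2,1), (3,1), (3,4), (4,1), (4,3), (5,1), (5,2), (6,2), (6,3), (6,4) — 11 in total.

11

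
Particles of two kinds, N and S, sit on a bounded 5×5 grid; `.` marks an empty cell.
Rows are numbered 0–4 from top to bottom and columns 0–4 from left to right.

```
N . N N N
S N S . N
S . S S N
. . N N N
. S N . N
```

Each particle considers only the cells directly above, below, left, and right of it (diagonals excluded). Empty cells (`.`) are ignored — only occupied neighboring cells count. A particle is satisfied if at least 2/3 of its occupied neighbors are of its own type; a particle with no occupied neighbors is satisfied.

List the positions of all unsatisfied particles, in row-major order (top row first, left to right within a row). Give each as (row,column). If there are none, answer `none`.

(0,0), (0,2), (1,0), (1,1), (1,2), (2,3), (4,1), (4,2)

(0,0)N 0/1 not
(0,2)N 1/2 not
(0,3)N 2/2 satisfied
(0,4)N 2/2 satisfied
(1,0)S 1/3 not
(1,1)N 0/2 not
(1,2)S 1/3 not
(1,4)N 2/2 satisfied
(2,0)S 1/1 satisfied
(2,2)S 2/3 satisfied
(2,3)S 1/3 not
(2,4)N 2/3 satisfied
(3,2)N 2/3 satisfied
(3,3)N 2/3 satisfied
(3,4)N 3/3 satisfied
(4,1)S 0/1 not
(4,2)N 1/2 not
(4,4)N 1/1 satisfied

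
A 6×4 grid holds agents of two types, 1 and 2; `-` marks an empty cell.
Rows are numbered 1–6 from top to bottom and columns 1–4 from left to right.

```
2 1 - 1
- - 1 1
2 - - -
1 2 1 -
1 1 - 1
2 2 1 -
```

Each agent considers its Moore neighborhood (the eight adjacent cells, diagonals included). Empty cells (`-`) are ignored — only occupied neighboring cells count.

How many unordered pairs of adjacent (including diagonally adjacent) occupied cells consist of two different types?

Scan each occupied cell's neighbors to the right and below (and the two forward diagonals) so each pair is counted once.
From row 1: 1 unlike of 4 pairs (running 1/4).
From row 2: 0 unlike of 1 pairs (running 1/5).
From row 3: 1 unlike of 2 pairs (running 2/7).
From row 4: 4 unlike of 8 pairs (running 6/15).
From row 5: 4 unlike of 7 pairs (running 10/22).
From row 6: 1 unlike of 2 pairs (running 11/24).
Total adjacent occupied pairs: 24; unlike-type pairs: 11.

11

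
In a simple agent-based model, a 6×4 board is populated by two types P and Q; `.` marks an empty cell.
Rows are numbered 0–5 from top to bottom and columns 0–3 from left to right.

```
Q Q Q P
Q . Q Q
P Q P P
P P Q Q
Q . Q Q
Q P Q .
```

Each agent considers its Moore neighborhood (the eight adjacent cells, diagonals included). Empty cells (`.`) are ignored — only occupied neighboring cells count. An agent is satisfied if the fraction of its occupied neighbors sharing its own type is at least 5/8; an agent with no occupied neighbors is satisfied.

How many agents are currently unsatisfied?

Row 0: (0,0)Q 2/2 ✓ · (0,1)Q 4/4 ✓ · (0,2)Q 3/4 ✓ · (0,3)P 0/3 ✗
Row 1: (1,0)Q 3/4 ✓ · (1,2)Q 4/7 ✗ · (1,3)Q 2/5 ✗
Row 2: (2,0)P 2/4 ✗ · (2,1)Q 3/7 ✗ · (2,2)P 2/7 ✗ · (2,3)P 1/5 ✗
Row 3: (3,0)P 2/4 ✗ · (3,1)P 3/7 ✗ · (3,2)Q 4/7 ✗ · (3,3)Q 3/5 ✗
Row 4: (4,0)Q 1/4 ✗ · (4,2)Q 4/6 ✓ · (4,3)Q 4/4 ✓
Row 5: (5,0)Q 1/2 ✗ · (5,1)P 0/4 ✗ · (5,2)Q 2/3 ✓
Unsatisfied: (0,3), (1,2), (1,3), (2,0), (2,1), (2,2), (2,3), (3,0), (3,1), (3,2), (3,3), (4,0), (5,0), (5,1) — 14 in total.

14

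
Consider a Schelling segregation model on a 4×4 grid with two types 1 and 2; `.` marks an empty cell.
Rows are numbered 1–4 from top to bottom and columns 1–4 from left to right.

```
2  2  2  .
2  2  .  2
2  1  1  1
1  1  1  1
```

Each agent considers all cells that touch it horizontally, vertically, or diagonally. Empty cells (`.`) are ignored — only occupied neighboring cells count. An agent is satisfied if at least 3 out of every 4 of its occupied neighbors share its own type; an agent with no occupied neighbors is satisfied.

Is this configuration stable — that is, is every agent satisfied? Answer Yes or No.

No

(1,1)2 3/3 ok
(1,2)2 4/4 ok
(1,3)2 3/3 ok
(2,1)2 4/5 ok
(2,2)2 5/7 unhappy
(2,4)2 1/3 unhappy
(3,1)2 2/5 unhappy
(3,2)1 4/7 unhappy
(3,3)1 5/7 unhappy
(3,4)1 3/4 ok
(4,1)1 2/3 unhappy
(4,2)1 4/5 ok
(4,3)1 5/5 ok
(4,4)1 3/3 ok
For instance (2,2) has only 5/7 same-type neighbors, below 3/4.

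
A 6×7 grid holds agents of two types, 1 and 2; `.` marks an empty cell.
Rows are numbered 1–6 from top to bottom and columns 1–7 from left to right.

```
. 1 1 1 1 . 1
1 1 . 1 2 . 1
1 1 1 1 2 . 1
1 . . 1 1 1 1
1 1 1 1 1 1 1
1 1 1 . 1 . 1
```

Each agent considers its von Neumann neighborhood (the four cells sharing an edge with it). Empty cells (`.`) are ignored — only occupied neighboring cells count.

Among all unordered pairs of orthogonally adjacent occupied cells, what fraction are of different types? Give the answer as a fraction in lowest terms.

Scan each occupied cell's neighbors to the right and below so each pair is counted once.
From row 1: 1 unlike of 7 pairs (running 1/7).
From row 2: 1 unlike of 7 pairs (running 2/14).
From row 3: 2 unlike of 8 pairs (running 4/22).
From row 4: 0 unlike of 8 pairs (running 4/30).
From row 5: 0 unlike of 11 pairs (running 4/41).
From row 6: 0 unlike of 2 pairs (running 4/43).
Total adjacent occupied pairs: 43; unlike-type pairs: 4.
4/43 is already in lowest terms.

4/43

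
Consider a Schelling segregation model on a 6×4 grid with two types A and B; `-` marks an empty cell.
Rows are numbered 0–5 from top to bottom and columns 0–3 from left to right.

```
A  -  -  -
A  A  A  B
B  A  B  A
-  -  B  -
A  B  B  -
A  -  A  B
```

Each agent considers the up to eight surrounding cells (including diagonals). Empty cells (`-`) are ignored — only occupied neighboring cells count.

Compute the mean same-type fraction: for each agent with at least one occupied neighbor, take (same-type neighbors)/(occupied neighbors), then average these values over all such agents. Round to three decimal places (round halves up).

0.480

Row 0: (0,0)A 2/2
Row 1: (1,0)A 3/4 · (1,1)A 4/6 · (1,2)A 3/5 · (1,3)B 1/3
Row 2: (2,0)B 0/3 · (2,1)A 3/6 · (2,2)B 2/6 · (2,3)A 1/4
Row 3: (3,2)B 3/5
Row 4: (4,0)A 1/2 · (4,1)B 2/5 · (4,2)B 3/4
Row 5: (5,0)A 1/2 · (5,2)A 0/3 · (5,3)B 1/2
Sum over 16 agents: 2/2 + 3/4 + 4/6 + 3/5 + 1/3 + 0/3 + 3/6 + 2/6 + 1/4 + 3/5 + 1/2 + 2/5 + 3/4 + 1/2 + 0/3 + 1/2 = 461/60; mean = 461/60 ÷ 16 = 461/960 = 0.480208… → 0.480.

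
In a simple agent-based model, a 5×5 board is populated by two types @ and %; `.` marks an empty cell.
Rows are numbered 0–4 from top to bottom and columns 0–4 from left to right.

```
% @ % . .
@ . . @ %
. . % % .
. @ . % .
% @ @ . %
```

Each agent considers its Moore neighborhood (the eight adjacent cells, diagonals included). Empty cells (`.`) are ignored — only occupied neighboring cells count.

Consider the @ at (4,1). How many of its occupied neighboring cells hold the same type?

2

Occupied neighbors of (4,1): (3,1)=@, (4,0)=%, (4,2)=@.
Same type (@): 2 of 3.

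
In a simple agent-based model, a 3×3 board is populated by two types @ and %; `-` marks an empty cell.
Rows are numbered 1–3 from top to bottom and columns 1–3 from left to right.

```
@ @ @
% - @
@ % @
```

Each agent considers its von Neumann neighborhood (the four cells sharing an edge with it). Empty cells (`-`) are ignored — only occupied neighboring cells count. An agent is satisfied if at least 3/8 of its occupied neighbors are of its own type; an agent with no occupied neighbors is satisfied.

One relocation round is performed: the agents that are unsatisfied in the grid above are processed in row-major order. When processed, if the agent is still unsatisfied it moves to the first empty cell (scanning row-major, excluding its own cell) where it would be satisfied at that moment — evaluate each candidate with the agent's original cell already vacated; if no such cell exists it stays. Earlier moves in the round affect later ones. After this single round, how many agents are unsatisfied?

Initially unsatisfied (in order): (2,1), (3,1), (3,2).
  (2,1): no empty cell satisfies it; stays.
  (3,1) → (2,2).
  (3,2) → (3,1).
Resulting grid:
@ @ @
% @ @
% - @
Unsatisfied now: (2,1).

1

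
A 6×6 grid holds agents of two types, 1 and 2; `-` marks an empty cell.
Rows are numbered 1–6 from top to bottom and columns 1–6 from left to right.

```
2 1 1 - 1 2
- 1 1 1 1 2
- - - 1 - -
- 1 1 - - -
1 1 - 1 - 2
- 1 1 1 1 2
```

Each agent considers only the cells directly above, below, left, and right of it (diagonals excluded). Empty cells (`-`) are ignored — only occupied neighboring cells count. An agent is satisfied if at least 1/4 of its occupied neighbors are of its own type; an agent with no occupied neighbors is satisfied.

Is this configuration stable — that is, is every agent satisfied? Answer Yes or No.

(1,1)2 0/1 not
(1,2)1 2/3 satisfied
(1,3)1 2/2 satisfied
(1,5)1 1/2 satisfied
(1,6)2 1/2 satisfied
(2,2)1 2/2 satisfied
(2,3)1 3/3 satisfied
(2,4)1 3/3 satisfied
(2,5)1 2/3 satisfied
(2,6)2 1/2 satisfied
(3,4)1 1/1 satisfied
(4,2)1 2/2 satisfied
(4,3)1 1/1 satisfied
(5,1)1 1/1 satisfied
(5,2)1 3/3 satisfied
(5,4)1 1/1 satisfied
(5,6)2 1/1 satisfied
(6,2)1 2/2 satisfied
(6,3)1 2/2 satisfied
(6,4)1 3/3 satisfied
(6,5)1 1/2 satisfied
(6,6)2 1/2 satisfied
For instance (1,1) has only 0/1 same-type neighbors, below 1/4.

No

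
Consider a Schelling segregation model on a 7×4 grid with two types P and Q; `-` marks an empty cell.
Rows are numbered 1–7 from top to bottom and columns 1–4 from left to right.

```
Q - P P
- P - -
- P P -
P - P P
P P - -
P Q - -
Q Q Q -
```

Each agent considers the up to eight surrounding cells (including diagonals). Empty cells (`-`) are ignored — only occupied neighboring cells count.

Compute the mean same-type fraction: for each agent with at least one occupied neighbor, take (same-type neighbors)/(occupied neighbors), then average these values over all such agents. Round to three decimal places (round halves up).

0.789

(1,1)Q 0/1
(1,3)P 2/2
(1,4)P 1/1
(2,2)P 3/4
(3,2)P 4/4
(3,3)P 4/4
(4,1)P 3/3
(4,3)P 4/4
(4,4)P 2/2
(5,1)P 3/4
(5,2)P 4/5
(6,1)P 2/5
(6,2)Q 3/6
(7,1)Q 2/3
(7,2)Q 3/4
(7,3)Q 2/2
Sum over 16 agents: 0/1 + 2/2 + 1/1 + 3/4 + 4/4 + 4/4 + 3/3 + 4/4 + 2/2 + 3/4 + 4/5 + 2/5 + 3/6 + 2/3 + 3/4 + 2/2 = 757/60; mean = 757/60 ÷ 16 = 757/960 = 0.788541… → 0.789.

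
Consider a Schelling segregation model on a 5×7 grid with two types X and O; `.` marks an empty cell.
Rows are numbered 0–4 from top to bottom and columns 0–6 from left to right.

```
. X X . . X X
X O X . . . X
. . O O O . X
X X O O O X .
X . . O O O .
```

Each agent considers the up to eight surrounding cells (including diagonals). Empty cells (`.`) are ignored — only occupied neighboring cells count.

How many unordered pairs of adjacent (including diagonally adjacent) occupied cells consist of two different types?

Scan each occupied cell's neighbors to the right and below (and the two forward diagonals) so each pair is counted once.
Row 0: X(0,1)–X(0,2)= X(0,1)–O(1,1)≠ X(0,1)–X(1,2)= X(0,1)–X(1,0)= X(0,2)–X(1,2)= X(0,2)–O(1,1)≠ X(0,5)–X(0,6)= X(0,5)–X(1,6)= X(0,6)–X(1,6)=  → 2/9 unlike.
Row 1: X(1,0)–O(1,1)≠ O(1,1)–X(1,2)≠ O(1,1)–O(2,2)= X(1,2)–O(2,2)≠ X(1,2)–O(2,3)≠ X(1,6)–X(2,6)=  → 4/6 unlike.
Row 2: O(2,2)–O(2,3)= O(2,2)–O(3,2)= O(2,2)–O(3,3)= O(2,2)–X(3,1)≠ O(2,3)–O(2,4)= O(2,3)–O(3,3)= O(2,3)–O(3,4)= O(2,3)–O(3,2)= O(2,4)–O(3,4)= O(2,4)–X(3,5)≠ O(2,4)–O(3,3)= X(2,6)–X(3,5)=  → 2/12 unlike.
Row 3: X(3,0)–X(3,1)= X(3,0)–X(4,0)= X(3,1)–O(3,2)≠ X(3,1)–X(4,0)= O(3,2)–O(3,3)= O(3,2)–O(4,3)= O(3,3)–O(3,4)= O(3,3)–O(4,3)= O(3,3)–O(4,4)= O(3,4)–X(3,5)≠ O(3,4)–O(4,4)= O(3,4)–O(4,5)= O(3,4)–O(4,3)= X(3,5)–O(4,5)≠ X(3,5)–O(4,4)≠  → 4/15 unlike.
Row 4: O(4,3)–O(4,4)= O(4,4)–O(4,5)=  → 0/2 unlike.
Total adjacent occupied pairs: 44; unlike-type pairs: 12.

12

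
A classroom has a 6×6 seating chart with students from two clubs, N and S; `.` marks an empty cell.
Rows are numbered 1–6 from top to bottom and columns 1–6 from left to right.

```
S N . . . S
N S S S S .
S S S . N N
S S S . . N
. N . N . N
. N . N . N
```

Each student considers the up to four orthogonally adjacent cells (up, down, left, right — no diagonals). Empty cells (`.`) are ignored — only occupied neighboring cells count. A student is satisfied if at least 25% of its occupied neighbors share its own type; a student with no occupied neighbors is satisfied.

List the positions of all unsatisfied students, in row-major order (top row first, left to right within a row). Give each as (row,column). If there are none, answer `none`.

Row 1: (1,1)S 0/2 ✗ · (1,2)N 0/2 ✗ · (1,6)S 0/0 ✓
Row 2: (2,1)N 0/3 ✗ · (2,2)S 2/4 ✓ · (2,3)S 3/3 ✓ · (2,4)S 2/2 ✓ · (2,5)S 1/2 ✓
Row 3: (3,1)S 2/3 ✓ · (3,2)S 4/4 ✓ · (3,3)S 3/3 ✓ · (3,5)N 1/2 ✓ · (3,6)N 2/2 ✓
Row 4: (4,1)S 2/2 ✓ · (4,2)S 3/4 ✓ · (4,3)S 2/2 ✓ · (4,6)N 2/2 ✓
Row 5: (5,2)N 1/2 ✓ · (5,4)N 1/1 ✓ · (5,6)N 2/2 ✓
Row 6: (6,2)N 1/1 ✓ · (6,4)N 1/1 ✓ · (6,6)N 1/1 ✓

(1,1), (1,2), (2,1)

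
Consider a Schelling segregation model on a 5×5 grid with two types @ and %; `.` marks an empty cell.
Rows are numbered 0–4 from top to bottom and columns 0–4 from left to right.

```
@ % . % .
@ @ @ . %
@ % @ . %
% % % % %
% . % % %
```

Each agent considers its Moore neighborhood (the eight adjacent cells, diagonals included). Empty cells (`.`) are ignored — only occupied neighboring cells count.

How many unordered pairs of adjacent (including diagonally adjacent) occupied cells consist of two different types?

15

Scan each occupied cell's neighbors to the right and below (and the two forward diagonals) so each pair is counted once.
From row 0: 5 unlike of 8 pairs (running 5/8).
From row 1: 3 unlike of 10 pairs (running 8/18).
From row 2: 7 unlike of 12 pairs (running 15/30).
From row 3: 0 unlike of 14 pairs (running 15/44).
From row 4: 0 unlike of 2 pairs (running 15/46).
Total adjacent occupied pairs: 46; unlike-type pairs: 15.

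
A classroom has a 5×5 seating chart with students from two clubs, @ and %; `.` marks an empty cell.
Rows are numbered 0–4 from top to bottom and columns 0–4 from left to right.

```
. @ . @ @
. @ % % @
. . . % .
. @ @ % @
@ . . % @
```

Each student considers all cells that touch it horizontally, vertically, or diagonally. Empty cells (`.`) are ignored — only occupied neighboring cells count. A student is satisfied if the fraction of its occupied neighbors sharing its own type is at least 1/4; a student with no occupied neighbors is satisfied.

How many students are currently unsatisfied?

(0,1)@ 1/2 ok
(0,3)@ 2/4 ok
(0,4)@ 2/3 ok
(1,1)@ 1/2 ok
(1,2)% 2/5 ok
(1,3)% 2/5 ok
(1,4)@ 2/4 ok
(2,3)% 3/6 ok
(3,1)@ 2/2 ok
(3,2)@ 1/4 ok
(3,3)% 2/5 ok
(3,4)@ 1/4 ok
(4,0)@ 1/1 ok
(4,3)% 1/4 ok
(4,4)@ 1/3 ok
Every one meets the threshold.

0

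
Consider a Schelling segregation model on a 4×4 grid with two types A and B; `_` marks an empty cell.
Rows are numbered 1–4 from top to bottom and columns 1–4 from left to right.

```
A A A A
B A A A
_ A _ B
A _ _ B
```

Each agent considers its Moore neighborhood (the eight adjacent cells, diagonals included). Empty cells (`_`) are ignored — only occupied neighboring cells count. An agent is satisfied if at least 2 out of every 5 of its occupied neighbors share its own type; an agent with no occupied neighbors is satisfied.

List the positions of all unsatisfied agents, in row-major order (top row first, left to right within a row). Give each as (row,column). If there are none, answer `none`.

(1,1)A 2/3 ✓
(1,2)A 4/5 ✓
(1,3)A 5/5 ✓
(1,4)A 3/3 ✓
(2,1)B 0/4 ✗
(2,2)A 5/6 ✓
(2,3)A 6/7 ✓
(2,4)A 3/4 ✓
(3,2)A 3/4 ✓
(3,4)B 1/3 ✗
(4,1)A 1/1 ✓
(4,4)B 1/1 ✓

(2,1), (3,4)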